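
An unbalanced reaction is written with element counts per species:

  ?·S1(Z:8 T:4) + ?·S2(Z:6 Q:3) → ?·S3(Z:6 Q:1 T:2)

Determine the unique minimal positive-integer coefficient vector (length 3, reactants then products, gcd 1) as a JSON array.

Z: 3·8+2·6 = 36 | 6·6 = 36
Q: 3·0+2·3 = 6 | 6·1 = 6
T: 3·4+2·0 = 12 | 6·2 = 12
gcd(3,2,6) = 1

Coefficients: [3, 2, 6]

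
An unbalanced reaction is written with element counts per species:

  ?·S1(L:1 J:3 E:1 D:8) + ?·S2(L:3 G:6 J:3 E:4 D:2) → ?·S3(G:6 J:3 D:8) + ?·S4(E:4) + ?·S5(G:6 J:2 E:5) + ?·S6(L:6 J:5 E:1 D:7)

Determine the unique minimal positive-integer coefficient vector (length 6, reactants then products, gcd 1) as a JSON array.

L: 3·1+3·3 = 12 | 2·0+2·0+1·0+2·6 = 12
G: 3·0+3·6 = 18 | 2·6+2·0+1·6+2·0 = 18
J: 3·3+3·3 = 18 | 2·3+2·0+1·2+2·5 = 18
E: 3·1+3·4 = 15 | 2·0+2·4+1·5+2·1 = 15
D: 3·8+3·2 = 30 | 2·8+2·0+1·0+2·7 = 30
gcd(3,3,2,2,1,2) = 1

Coefficients: [3, 3, 2, 2, 1, 2]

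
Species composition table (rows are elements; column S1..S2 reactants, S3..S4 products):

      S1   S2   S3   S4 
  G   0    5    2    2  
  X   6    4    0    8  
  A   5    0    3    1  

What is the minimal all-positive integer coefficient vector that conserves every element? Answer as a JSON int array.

Coefficients: [4, 4, 5, 5]

G: 4·0+4·5 = 20 | 5·2+5·2 = 20
X: 4·6+4·4 = 40 | 5·0+5·8 = 40
A: 4·5+4·0 = 20 | 5·3+5·1 = 20
gcd(4,4,5,5) = 1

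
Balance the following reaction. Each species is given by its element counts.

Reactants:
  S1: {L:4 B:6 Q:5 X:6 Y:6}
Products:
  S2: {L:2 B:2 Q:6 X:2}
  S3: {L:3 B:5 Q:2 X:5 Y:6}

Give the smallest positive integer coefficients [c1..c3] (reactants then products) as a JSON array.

L: 2·4 = 8 | 1·2+2·3 = 8
B: 2·6 = 12 | 1·2+2·5 = 12
Q: 2·5 = 10 | 1·6+2·2 = 10
X: 2·6 = 12 | 1·2+2·5 = 12
Y: 2·6 = 12 | 1·0+2·6 = 12
gcd(2,1,2) = 1

Coefficients: [2, 1, 2]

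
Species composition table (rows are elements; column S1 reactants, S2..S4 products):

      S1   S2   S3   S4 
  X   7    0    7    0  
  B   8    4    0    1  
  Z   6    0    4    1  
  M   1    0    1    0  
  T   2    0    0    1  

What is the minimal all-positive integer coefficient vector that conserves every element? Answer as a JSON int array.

X: 2·7 = 14 | 3·0+2·7+4·0 = 14
B: 2·8 = 16 | 3·4+2·0+4·1 = 16
Z: 2·6 = 12 | 3·0+2·4+4·1 = 12
M: 2·1 = 2 | 3·0+2·1+4·0 = 2
T: 2·2 = 4 | 3·0+2·0+4·1 = 4
gcd(2,3,2,4) = 1

Coefficients: [2, 3, 2, 4]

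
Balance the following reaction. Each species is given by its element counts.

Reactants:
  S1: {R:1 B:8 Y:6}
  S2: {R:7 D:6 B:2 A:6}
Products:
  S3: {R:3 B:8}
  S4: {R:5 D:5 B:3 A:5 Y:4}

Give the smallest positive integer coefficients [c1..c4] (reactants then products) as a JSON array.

R: 4·1+5·7 = 39 | 3·3+6·5 = 39
D: 4·0+5·6 = 30 | 3·0+6·5 = 30
B: 4·8+5·2 = 42 | 3·8+6·3 = 42
A: 4·0+5·6 = 30 | 3·0+6·5 = 30
Y: 4·6+5·0 = 24 | 3·0+6·4 = 24
gcd(4,5,3,6) = 1

Coefficients: [4, 5, 3, 6]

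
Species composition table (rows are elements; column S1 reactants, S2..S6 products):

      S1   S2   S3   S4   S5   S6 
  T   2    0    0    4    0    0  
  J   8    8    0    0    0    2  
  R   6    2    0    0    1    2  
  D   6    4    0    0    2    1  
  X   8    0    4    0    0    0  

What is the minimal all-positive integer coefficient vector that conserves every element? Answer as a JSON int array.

T: 2·2 = 4 | 1·0+4·0+1·4+2·0+4·0 = 4
J: 2·8 = 16 | 1·8+4·0+1·0+2·0+4·2 = 16
R: 2·6 = 12 | 1·2+4·0+1·0+2·1+4·2 = 12
D: 2·6 = 12 | 1·4+4·0+1·0+2·2+4·1 = 12
X: 2·8 = 16 | 1·0+4·4+1·0+2·0+4·0 = 16
gcd(2,1,4,1,2,4) = 1

Coefficients: [2, 1, 4, 1, 2, 4]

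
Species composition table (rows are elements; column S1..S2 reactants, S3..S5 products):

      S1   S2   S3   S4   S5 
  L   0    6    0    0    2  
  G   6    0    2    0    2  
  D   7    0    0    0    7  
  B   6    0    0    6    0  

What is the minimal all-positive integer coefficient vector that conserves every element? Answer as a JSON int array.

Coefficients: [3, 1, 6, 3, 3]

L: 3·0+1·6 = 6 | 6·0+3·0+3·2 = 6
G: 3·6+1·0 = 18 | 6·2+3·0+3·2 = 18
D: 3·7+1·0 = 21 | 6·0+3·0+3·7 = 21
B: 3·6+1·0 = 18 | 6·0+3·6+3·0 = 18
gcd(3,1,6,3,3) = 1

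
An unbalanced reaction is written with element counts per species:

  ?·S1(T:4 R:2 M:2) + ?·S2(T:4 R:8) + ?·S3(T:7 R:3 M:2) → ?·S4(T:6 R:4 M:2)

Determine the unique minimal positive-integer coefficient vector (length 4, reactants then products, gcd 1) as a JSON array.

T: 3·4+1·4+2·7 = 30 | 5·6 = 30
R: 3·2+1·8+2·3 = 20 | 5·4 = 20
M: 3·2+1·0+2·2 = 10 | 5·2 = 10
gcd(3,1,2,5) = 1

Coefficients: [3, 1, 2, 5]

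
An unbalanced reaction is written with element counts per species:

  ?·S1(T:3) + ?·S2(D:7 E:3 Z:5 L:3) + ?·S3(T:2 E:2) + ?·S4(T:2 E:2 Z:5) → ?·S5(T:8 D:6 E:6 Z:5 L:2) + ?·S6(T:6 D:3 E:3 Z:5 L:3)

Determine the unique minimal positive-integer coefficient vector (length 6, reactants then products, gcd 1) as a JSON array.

T: 6·3+3·0+5·2+1·2 = 30 | 3·8+1·6 = 30
D: 6·0+3·7+5·0+1·0 = 21 | 3·6+1·3 = 21
E: 6·0+3·3+5·2+1·2 = 21 | 3·6+1·3 = 21
Z: 6·0+3·5+5·0+1·5 = 20 | 3·5+1·5 = 20
L: 6·0+3·3+5·0+1·0 = 9 | 3·2+1·3 = 9
gcd(6,3,5,1,3,1) = 1

Coefficients: [6, 3, 5, 1, 3, 1]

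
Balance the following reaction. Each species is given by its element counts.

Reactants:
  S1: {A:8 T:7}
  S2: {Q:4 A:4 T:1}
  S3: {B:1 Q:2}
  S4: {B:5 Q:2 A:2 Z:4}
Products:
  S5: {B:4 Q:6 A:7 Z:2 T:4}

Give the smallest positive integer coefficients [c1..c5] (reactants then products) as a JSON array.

Coefficients: [1, 1, 3, 1, 2]

B: 1·0+1·0+3·1+1·5 = 8 | 2·4 = 8
Q: 1·0+1·4+3·2+1·2 = 12 | 2·6 = 12
A: 1·8+1·4+3·0+1·2 = 14 | 2·7 = 14
Z: 1·0+1·0+3·0+1·4 = 4 | 2·2 = 4
T: 1·7+1·1+3·0+1·0 = 8 | 2·4 = 8
gcd(1,1,3,1,2) = 1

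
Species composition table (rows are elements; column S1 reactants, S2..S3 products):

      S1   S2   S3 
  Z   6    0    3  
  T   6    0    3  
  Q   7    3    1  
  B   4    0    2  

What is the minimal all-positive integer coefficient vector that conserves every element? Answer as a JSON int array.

Z: 3·6 = 18 | 5·0+6·3 = 18
T: 3·6 = 18 | 5·0+6·3 = 18
Q: 3·7 = 21 | 5·3+6·1 = 21
B: 3·4 = 12 | 5·0+6·2 = 12
gcd(3,5,6) = 1

Coefficients: [3, 5, 6]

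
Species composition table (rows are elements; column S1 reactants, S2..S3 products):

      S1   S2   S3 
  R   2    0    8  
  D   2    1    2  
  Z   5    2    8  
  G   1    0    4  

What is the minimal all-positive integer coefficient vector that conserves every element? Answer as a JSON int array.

Coefficients: [4, 6, 1]

R: 4·2 = 8 | 6·0+1·8 = 8
D: 4·2 = 8 | 6·1+1·2 = 8
Z: 4·5 = 20 | 6·2+1·8 = 20
G: 4·1 = 4 | 6·0+1·4 = 4
gcd(4,6,1) = 1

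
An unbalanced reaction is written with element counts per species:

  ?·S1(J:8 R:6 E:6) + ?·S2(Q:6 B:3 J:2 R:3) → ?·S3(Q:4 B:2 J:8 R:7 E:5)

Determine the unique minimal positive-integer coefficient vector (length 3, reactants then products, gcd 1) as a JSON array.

Coefficients: [5, 4, 6]

Q: 5·0+4·6 = 24 | 6·4 = 24
B: 5·0+4·3 = 12 | 6·2 = 12
J: 5·8+4·2 = 48 | 6·8 = 48
R: 5·6+4·3 = 42 | 6·7 = 42
E: 5·6+4·0 = 30 | 6·5 = 30
gcd(5,4,6) = 1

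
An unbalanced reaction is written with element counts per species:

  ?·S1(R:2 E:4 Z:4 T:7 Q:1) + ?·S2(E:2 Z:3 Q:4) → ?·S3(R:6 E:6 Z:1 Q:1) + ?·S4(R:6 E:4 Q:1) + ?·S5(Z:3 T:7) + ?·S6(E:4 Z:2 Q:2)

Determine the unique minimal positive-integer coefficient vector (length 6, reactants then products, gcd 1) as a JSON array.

Coefficients: [6, 1, 1, 1, 6, 4]

R: 6·2+1·0 = 12 | 1·6+1·6+6·0+4·0 = 12
E: 6·4+1·2 = 26 | 1·6+1·4+6·0+4·4 = 26
Z: 6·4+1·3 = 27 | 1·1+1·0+6·3+4·2 = 27
T: 6·7+1·0 = 42 | 1·0+1·0+6·7+4·0 = 42
Q: 6·1+1·4 = 10 | 1·1+1·1+6·0+4·2 = 10
gcd(6,1,1,1,6,4) = 1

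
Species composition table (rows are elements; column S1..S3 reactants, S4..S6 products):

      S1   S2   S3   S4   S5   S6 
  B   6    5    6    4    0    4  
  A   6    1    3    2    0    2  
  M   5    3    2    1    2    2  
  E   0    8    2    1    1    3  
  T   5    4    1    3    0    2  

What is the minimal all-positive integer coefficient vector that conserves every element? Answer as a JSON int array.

B: 1·6+2·5+2·6 = 28 | 1·4+1·0+6·4 = 28
A: 1·6+2·1+2·3 = 14 | 1·2+1·0+6·2 = 14
M: 1·5+2·3+2·2 = 15 | 1·1+1·2+6·2 = 15
E: 1·0+2·8+2·2 = 20 | 1·1+1·1+6·3 = 20
T: 1·5+2·4+2·1 = 15 | 1·3+1·0+6·2 = 15
gcd(1,2,2,1,1,6) = 1

Coefficients: [1, 2, 2, 1, 1, 6]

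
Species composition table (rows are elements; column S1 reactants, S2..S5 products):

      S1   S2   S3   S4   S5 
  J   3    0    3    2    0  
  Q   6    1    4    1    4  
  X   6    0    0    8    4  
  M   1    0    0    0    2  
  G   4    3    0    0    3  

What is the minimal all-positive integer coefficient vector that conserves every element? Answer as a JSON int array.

J: 6·3 = 18 | 5·0+4·3+3·2+3·0 = 18
Q: 6·6 = 36 | 5·1+4·4+3·1+3·4 = 36
X: 6·6 = 36 | 5·0+4·0+3·8+3·4 = 36
M: 6·1 = 6 | 5·0+4·0+3·0+3·2 = 6
G: 6·4 = 24 | 5·3+4·0+3·0+3·3 = 24
gcd(6,5,4,3,3) = 1

Coefficients: [6, 5, 4, 3, 3]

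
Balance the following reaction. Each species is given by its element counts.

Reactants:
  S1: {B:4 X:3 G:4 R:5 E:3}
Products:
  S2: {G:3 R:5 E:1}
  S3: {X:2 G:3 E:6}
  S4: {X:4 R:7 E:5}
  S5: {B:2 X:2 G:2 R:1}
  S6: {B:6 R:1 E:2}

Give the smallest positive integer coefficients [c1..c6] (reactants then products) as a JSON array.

Coefficients: [6, 3, 1, 1, 6, 2]

B: 6·4 = 24 | 3·0+1·0+1·0+6·2+2·6 = 24
X: 6·3 = 18 | 3·0+1·2+1·4+6·2+2·0 = 18
G: 6·4 = 24 | 3·3+1·3+1·0+6·2+2·0 = 24
R: 6·5 = 30 | 3·5+1·0+1·7+6·1+2·1 = 30
E: 6·3 = 18 | 3·1+1·6+1·5+6·0+2·2 = 18
gcd(6,3,1,1,6,2) = 1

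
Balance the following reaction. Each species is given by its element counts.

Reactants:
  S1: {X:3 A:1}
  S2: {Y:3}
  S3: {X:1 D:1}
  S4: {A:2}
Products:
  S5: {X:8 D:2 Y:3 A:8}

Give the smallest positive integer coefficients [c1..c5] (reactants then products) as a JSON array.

Coefficients: [2, 1, 2, 3, 1]

X: 2·3+1·0+2·1+3·0 = 8 | 1·8 = 8
D: 2·0+1·0+2·1+3·0 = 2 | 1·2 = 2
Y: 2·0+1·3+2·0+3·0 = 3 | 1·3 = 3
A: 2·1+1·0+2·0+3·2 = 8 | 1·8 = 8
gcd(2,1,2,3,1) = 1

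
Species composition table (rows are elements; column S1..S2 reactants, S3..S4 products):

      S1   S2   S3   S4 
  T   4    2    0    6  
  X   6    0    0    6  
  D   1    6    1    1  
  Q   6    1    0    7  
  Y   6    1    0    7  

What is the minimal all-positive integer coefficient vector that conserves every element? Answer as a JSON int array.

Coefficients: [1, 1, 6, 1]

T: 1·4+1·2 = 6 | 6·0+1·6 = 6
X: 1·6+1·0 = 6 | 6·0+1·6 = 6
D: 1·1+1·6 = 7 | 6·1+1·1 = 7
Q: 1·6+1·1 = 7 | 6·0+1·7 = 7
Y: 1·6+1·1 = 7 | 6·0+1·7 = 7
gcd(1,1,6,1) = 1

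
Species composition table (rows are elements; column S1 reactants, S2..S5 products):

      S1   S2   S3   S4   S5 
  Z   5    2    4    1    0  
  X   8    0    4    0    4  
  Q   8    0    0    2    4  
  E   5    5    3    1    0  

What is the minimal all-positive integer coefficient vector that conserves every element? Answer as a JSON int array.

Z: 4·5 = 20 | 1·2+3·4+6·1+5·0 = 20
X: 4·8 = 32 | 1·0+3·4+6·0+5·4 = 32
Q: 4·8 = 32 | 1·0+3·0+6·2+5·4 = 32
E: 4·5 = 20 | 1·5+3·3+6·1+5·0 = 20
gcd(4,1,3,6,5) = 1

Coefficients: [4, 1, 3, 6, 5]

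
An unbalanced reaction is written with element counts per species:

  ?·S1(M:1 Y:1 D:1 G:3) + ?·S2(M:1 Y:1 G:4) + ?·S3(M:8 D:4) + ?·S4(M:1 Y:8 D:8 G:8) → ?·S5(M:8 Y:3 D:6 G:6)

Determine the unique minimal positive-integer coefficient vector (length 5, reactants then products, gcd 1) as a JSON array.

Coefficients: [6, 1, 4, 1, 5]

M: 6·1+1·1+4·8+1·1 = 40 | 5·8 = 40
Y: 6·1+1·1+4·0+1·8 = 15 | 5·3 = 15
D: 6·1+1·0+4·4+1·8 = 30 | 5·6 = 30
G: 6·3+1·4+4·0+1·8 = 30 | 5·6 = 30
gcd(6,1,4,1,5) = 1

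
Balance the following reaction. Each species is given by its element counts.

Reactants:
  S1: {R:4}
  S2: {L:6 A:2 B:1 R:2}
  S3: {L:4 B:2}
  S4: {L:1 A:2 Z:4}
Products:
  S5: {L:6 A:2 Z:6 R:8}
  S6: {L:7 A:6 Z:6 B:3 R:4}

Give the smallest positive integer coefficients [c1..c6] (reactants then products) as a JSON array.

Coefficients: [5, 2, 2, 6, 2, 2]

L: 5·0+2·6+2·4+6·1 = 26 | 2·6+2·7 = 26
A: 5·0+2·2+2·0+6·2 = 16 | 2·2+2·6 = 16
Z: 5·0+2·0+2·0+6·4 = 24 | 2·6+2·6 = 24
B: 5·0+2·1+2·2+6·0 = 6 | 2·0+2·3 = 6
R: 5·4+2·2+2·0+6·0 = 24 | 2·8+2·4 = 24
gcd(5,2,2,6,2,2) = 1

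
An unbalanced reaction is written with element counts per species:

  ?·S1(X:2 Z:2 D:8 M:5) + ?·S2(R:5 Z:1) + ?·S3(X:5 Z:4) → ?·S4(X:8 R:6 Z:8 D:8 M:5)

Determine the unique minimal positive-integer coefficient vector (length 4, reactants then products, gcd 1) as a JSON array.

X: 5·2+6·0+6·5 = 40 | 5·8 = 40
R: 5·0+6·5+6·0 = 30 | 5·6 = 30
Z: 5·2+6·1+6·4 = 40 | 5·8 = 40
D: 5·8+6·0+6·0 = 40 | 5·8 = 40
M: 5·5+6·0+6·0 = 25 | 5·5 = 25
gcd(5,6,6,5) = 1

Coefficients: [5, 6, 6, 5]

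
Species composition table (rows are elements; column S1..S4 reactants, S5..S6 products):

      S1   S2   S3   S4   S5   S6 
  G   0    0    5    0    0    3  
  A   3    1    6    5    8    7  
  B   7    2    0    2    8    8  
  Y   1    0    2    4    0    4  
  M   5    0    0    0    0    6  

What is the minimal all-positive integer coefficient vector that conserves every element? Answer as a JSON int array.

Coefficients: [6, 5, 3, 2, 2, 5]

G: 6·0+5·0+3·5+2·0 = 15 | 2·0+5·3 = 15
A: 6·3+5·1+3·6+2·5 = 51 | 2·8+5·7 = 51
B: 6·7+5·2+3·0+2·2 = 56 | 2·8+5·8 = 56
Y: 6·1+5·0+3·2+2·4 = 20 | 2·0+5·4 = 20
M: 6·5+5·0+3·0+2·0 = 30 | 2·0+5·6 = 30
gcd(6,5,3,2,2,5) = 1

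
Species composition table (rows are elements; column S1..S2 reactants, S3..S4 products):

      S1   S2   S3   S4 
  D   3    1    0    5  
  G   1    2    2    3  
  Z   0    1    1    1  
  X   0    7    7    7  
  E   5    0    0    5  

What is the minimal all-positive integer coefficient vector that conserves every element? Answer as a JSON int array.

D: 1·3+2·1 = 5 | 1·0+1·5 = 5
G: 1·1+2·2 = 5 | 1·2+1·3 = 5
Z: 1·0+2·1 = 2 | 1·1+1·1 = 2
X: 1·0+2·7 = 14 | 1·7+1·7 = 14
E: 1·5+2·0 = 5 | 1·0+1·5 = 5
gcd(1,2,1,1) = 1

Coefficients: [1, 2, 1, 1]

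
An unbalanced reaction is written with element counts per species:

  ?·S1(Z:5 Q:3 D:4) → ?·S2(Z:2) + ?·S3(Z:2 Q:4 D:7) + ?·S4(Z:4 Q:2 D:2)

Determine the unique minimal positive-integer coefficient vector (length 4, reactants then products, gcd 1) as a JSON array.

Z: 6·5 = 30 | 3·2+2·2+5·4 = 30
Q: 6·3 = 18 | 3·0+2·4+5·2 = 18
D: 6·4 = 24 | 3·0+2·7+5·2 = 24
gcd(6,3,2,5) = 1

Coefficients: [6, 3, 2, 5]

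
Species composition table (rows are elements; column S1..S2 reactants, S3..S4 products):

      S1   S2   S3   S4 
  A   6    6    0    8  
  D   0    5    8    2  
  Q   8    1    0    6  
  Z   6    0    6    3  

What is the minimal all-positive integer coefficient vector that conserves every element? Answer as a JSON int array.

Coefficients: [4, 4, 1, 6]

A: 4·6+4·6 = 48 | 1·0+6·8 = 48
D: 4·0+4·5 = 20 | 1·8+6·2 = 20
Q: 4·8+4·1 = 36 | 1·0+6·6 = 36
Z: 4·6+4·0 = 24 | 1·6+6·3 = 24
gcd(4,4,1,6) = 1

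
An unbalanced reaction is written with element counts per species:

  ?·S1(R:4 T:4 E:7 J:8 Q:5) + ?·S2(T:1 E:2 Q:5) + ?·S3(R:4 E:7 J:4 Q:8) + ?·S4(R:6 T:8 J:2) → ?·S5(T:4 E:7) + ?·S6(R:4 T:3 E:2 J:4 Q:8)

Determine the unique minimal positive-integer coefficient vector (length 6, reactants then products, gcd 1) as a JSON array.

R: 2·4+6·0+1·4+2·6 = 24 | 3·0+6·4 = 24
T: 2·4+6·1+1·0+2·8 = 30 | 3·4+6·3 = 30
E: 2·7+6·2+1·7+2·0 = 33 | 3·7+6·2 = 33
J: 2·8+6·0+1·4+2·2 = 24 | 3·0+6·4 = 24
Q: 2·5+6·5+1·8+2·0 = 48 | 3·0+6·8 = 48
gcd(2,6,1,2,3,6) = 1

Coefficients: [2, 6, 1, 2, 3, 6]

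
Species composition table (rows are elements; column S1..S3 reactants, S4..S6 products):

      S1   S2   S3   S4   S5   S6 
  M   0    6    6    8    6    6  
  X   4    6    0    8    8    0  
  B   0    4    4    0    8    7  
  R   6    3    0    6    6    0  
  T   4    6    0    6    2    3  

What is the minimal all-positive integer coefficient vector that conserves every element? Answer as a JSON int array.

M: 2·0+4·6+5·6 = 54 | 3·8+1·6+4·6 = 54
X: 2·4+4·6+5·0 = 32 | 3·8+1·8+4·0 = 32
B: 2·0+4·4+5·4 = 36 | 3·0+1·8+4·7 = 36
R: 2·6+4·3+5·0 = 24 | 3·6+1·6+4·0 = 24
T: 2·4+4·6+5·0 = 32 | 3·6+1·2+4·3 = 32
gcd(2,4,5,3,1,4) = 1

Coefficients: [2, 4, 5, 3, 1, 4]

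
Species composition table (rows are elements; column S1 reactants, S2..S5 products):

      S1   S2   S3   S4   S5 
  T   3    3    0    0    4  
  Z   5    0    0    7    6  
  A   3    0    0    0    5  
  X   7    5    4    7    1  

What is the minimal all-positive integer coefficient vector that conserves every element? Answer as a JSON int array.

Coefficients: [5, 1, 5, 1, 3]

T: 5·3 = 15 | 1·3+5·0+1·0+3·4 = 15
Z: 5·5 = 25 | 1·0+5·0+1·7+3·6 = 25
A: 5·3 = 15 | 1·0+5·0+1·0+3·5 = 15
X: 5·7 = 35 | 1·5+5·4+1·7+3·1 = 35
gcd(5,1,5,1,3) = 1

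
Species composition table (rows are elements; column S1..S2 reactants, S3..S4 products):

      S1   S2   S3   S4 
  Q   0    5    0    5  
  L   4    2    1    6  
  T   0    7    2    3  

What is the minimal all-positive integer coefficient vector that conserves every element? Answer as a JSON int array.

Coefficients: [3, 2, 4, 2]

Q: 3·0+2·5 = 10 | 4·0+2·5 = 10
L: 3·4+2·2 = 16 | 4·1+2·6 = 16
T: 3·0+2·7 = 14 | 4·2+2·3 = 14
gcd(3,2,4,2) = 1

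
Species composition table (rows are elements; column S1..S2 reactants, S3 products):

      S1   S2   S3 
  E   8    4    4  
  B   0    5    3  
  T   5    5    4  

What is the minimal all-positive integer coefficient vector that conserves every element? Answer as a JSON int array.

E: 1·8+3·4 = 20 | 5·4 = 20
B: 1·0+3·5 = 15 | 5·3 = 15
T: 1·5+3·5 = 20 | 5·4 = 20
gcd(1,3,5) = 1

Coefficients: [1, 3, 5]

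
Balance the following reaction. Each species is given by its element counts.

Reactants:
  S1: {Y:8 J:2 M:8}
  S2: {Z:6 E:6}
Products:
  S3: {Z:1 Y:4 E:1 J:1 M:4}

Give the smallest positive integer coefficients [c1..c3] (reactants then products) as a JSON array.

Coefficients: [3, 1, 6]

Z: 3·0+1·6 = 6 | 6·1 = 6
Y: 3·8+1·0 = 24 | 6·4 = 24
E: 3·0+1·6 = 6 | 6·1 = 6
J: 3·2+1·0 = 6 | 6·1 = 6
M: 3·8+1·0 = 24 | 6·4 = 24
gcd(3,1,6) = 1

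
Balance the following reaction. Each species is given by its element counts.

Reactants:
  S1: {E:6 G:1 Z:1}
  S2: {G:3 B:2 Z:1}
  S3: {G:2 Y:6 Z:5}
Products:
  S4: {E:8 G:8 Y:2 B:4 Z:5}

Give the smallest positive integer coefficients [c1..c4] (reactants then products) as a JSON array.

E: 4·6+6·0+1·0 = 24 | 3·8 = 24
G: 4·1+6·3+1·2 = 24 | 3·8 = 24
Y: 4·0+6·0+1·6 = 6 | 3·2 = 6
B: 4·0+6·2+1·0 = 12 | 3·4 = 12
Z: 4·1+6·1+1·5 = 15 | 3·5 = 15
gcd(4,6,1,3) = 1

Coefficients: [4, 6, 1, 3]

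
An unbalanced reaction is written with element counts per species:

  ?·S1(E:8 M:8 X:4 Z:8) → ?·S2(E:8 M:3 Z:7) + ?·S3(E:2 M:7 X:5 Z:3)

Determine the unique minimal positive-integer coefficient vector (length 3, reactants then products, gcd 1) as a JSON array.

Coefficients: [5, 4, 4]

E: 5·8 = 40 | 4·8+4·2 = 40
M: 5·8 = 40 | 4·3+4·7 = 40
X: 5·4 = 20 | 4·0+4·5 = 20
Z: 5·8 = 40 | 4·7+4·3 = 40
gcd(5,4,4) = 1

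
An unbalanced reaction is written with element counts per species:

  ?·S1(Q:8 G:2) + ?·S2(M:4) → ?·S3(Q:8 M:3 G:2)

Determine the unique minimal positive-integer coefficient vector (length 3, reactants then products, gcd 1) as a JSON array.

Coefficients: [4, 3, 4]

Q: 4·8+3·0 = 32 | 4·8 = 32
M: 4·0+3·4 = 12 | 4·3 = 12
G: 4·2+3·0 = 8 | 4·2 = 8
gcd(4,3,4) = 1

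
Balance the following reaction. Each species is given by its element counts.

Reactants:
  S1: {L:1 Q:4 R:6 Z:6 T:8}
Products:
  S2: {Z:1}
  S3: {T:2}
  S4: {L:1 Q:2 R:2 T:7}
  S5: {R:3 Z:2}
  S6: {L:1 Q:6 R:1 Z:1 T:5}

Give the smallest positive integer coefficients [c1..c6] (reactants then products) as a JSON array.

L: 2·1 = 2 | 5·0+2·0+1·1+3·0+1·1 = 2
Q: 2·4 = 8 | 5·0+2·0+1·2+3·0+1·6 = 8
R: 2·6 = 12 | 5·0+2·0+1·2+3·3+1·1 = 12
Z: 2·6 = 12 | 5·1+2·0+1·0+3·2+1·1 = 12
T: 2·8 = 16 | 5·0+2·2+1·7+3·0+1·5 = 16
gcd(2,5,2,1,3,1) = 1

Coefficients: [2, 5, 2, 1, 3, 1]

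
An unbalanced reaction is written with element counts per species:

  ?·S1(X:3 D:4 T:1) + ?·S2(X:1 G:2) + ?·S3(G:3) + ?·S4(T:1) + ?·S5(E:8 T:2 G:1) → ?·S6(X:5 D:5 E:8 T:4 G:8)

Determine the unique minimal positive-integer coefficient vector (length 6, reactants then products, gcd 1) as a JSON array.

Coefficients: [5, 5, 6, 3, 4, 4]

X: 5·3+5·1+6·0+3·0+4·0 = 20 | 4·5 = 20
D: 5·4+5·0+6·0+3·0+4·0 = 20 | 4·5 = 20
E: 5·0+5·0+6·0+3·0+4·8 = 32 | 4·8 = 32
T: 5·1+5·0+6·0+3·1+4·2 = 16 | 4·4 = 16
G: 5·0+5·2+6·3+3·0+4·1 = 32 | 4·8 = 32
gcd(5,5,6,3,4,4) = 1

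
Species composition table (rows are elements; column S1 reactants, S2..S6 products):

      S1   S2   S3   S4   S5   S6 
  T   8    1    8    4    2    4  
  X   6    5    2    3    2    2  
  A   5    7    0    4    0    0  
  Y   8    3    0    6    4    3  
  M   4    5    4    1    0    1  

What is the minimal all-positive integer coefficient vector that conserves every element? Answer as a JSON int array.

T: 6·8 = 48 | 2·1+2·8+4·4+3·2+2·4 = 48
X: 6·6 = 36 | 2·5+2·2+4·3+3·2+2·2 = 36
A: 6·5 = 30 | 2·7+2·0+4·4+3·0+2·0 = 30
Y: 6·8 = 48 | 2·3+2·0+4·6+3·4+2·3 = 48
M: 6·4 = 24 | 2·5+2·4+4·1+3·0+2·1 = 24
gcd(6,2,2,4,3,2) = 1

Coefficients: [6, 2, 2, 4, 3, 2]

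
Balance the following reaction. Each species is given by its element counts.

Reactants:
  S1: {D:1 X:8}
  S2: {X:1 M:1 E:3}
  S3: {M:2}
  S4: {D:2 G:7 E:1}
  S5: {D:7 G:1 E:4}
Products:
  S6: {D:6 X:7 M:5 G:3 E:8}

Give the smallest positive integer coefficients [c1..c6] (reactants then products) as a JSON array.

D: 2·1+5·0+5·0+1·2+2·7 = 18 | 3·6 = 18
X: 2·8+5·1+5·0+1·0+2·0 = 21 | 3·7 = 21
M: 2·0+5·1+5·2+1·0+2·0 = 15 | 3·5 = 15
G: 2·0+5·0+5·0+1·7+2·1 = 9 | 3·3 = 9
E: 2·0+5·3+5·0+1·1+2·4 = 24 | 3·8 = 24
gcd(2,5,5,1,2,3) = 1

Coefficients: [2, 5, 5, 1, 2, 3]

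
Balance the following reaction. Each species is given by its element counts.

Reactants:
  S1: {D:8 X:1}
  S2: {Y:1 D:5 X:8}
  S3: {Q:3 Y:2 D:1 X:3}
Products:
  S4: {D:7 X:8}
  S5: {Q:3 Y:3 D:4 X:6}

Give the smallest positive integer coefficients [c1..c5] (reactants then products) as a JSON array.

Coefficients: [1, 3, 3, 2, 3]

Q: 1·0+3·0+3·3 = 9 | 2·0+3·3 = 9
Y: 1·0+3·1+3·2 = 9 | 2·0+3·3 = 9
D: 1·8+3·5+3·1 = 26 | 2·7+3·4 = 26
X: 1·1+3·8+3·3 = 34 | 2·8+3·6 = 34
gcd(1,3,3,2,3) = 1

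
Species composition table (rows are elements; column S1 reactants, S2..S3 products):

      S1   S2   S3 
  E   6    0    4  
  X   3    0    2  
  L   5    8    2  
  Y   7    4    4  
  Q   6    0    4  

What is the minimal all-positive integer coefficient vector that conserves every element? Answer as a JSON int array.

E: 4·6 = 24 | 1·0+6·4 = 24
X: 4·3 = 12 | 1·0+6·2 = 12
L: 4·5 = 20 | 1·8+6·2 = 20
Y: 4·7 = 28 | 1·4+6·4 = 28
Q: 4·6 = 24 | 1·0+6·4 = 24
gcd(4,1,6) = 1

Coefficients: [4, 1, 6]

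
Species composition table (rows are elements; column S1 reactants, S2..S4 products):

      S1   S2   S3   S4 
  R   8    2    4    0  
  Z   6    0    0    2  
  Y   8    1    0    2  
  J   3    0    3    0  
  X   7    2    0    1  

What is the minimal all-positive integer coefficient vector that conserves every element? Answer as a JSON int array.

Coefficients: [1, 2, 1, 3]

R: 1·8 = 8 | 2·2+1·4+3·0 = 8
Z: 1·6 = 6 | 2·0+1·0+3·2 = 6
Y: 1·8 = 8 | 2·1+1·0+3·2 = 8
J: 1·3 = 3 | 2·0+1·3+3·0 = 3
X: 1·7 = 7 | 2·2+1·0+3·1 = 7
gcd(1,2,1,3) = 1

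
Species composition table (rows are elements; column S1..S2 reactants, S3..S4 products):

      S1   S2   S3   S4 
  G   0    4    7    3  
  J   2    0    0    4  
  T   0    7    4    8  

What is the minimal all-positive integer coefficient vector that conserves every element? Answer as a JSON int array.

Coefficients: [6, 4, 1, 3]

G: 6·0+4·4 = 16 | 1·7+3·3 = 16
J: 6·2+4·0 = 12 | 1·0+3·4 = 12
T: 6·0+4·7 = 28 | 1·4+3·8 = 28
gcd(6,4,1,3) = 1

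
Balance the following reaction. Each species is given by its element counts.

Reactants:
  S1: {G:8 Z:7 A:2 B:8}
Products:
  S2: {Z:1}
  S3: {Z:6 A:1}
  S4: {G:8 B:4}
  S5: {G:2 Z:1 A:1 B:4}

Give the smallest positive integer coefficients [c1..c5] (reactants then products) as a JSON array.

G: 3·8 = 24 | 5·0+2·0+2·8+4·2 = 24
Z: 3·7 = 21 | 5·1+2·6+2·0+4·1 = 21
A: 3·2 = 6 | 5·0+2·1+2·0+4·1 = 6
B: 3·8 = 24 | 5·0+2·0+2·4+4·4 = 24
gcd(3,5,2,2,4) = 1

Coefficients: [3, 5, 2, 2, 4]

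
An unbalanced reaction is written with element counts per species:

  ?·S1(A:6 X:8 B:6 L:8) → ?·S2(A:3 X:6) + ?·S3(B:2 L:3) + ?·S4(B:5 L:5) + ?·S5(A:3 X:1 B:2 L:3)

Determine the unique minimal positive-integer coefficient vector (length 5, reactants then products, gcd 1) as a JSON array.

Coefficients: [5, 6, 6, 2, 4]

A: 5·6 = 30 | 6·3+6·0+2·0+4·3 = 30
X: 5·8 = 40 | 6·6+6·0+2·0+4·1 = 40
B: 5·6 = 30 | 6·0+6·2+2·5+4·2 = 30
L: 5·8 = 40 | 6·0+6·3+2·5+4·3 = 40
gcd(5,6,6,2,4) = 1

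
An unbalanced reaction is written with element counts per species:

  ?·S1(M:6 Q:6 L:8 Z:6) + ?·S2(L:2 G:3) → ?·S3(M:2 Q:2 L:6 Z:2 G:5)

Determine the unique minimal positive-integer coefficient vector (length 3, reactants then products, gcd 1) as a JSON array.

Coefficients: [1, 5, 3]

M: 1·6+5·0 = 6 | 3·2 = 6
Q: 1·6+5·0 = 6 | 3·2 = 6
L: 1·8+5·2 = 18 | 3·6 = 18
Z: 1·6+5·0 = 6 | 3·2 = 6
G: 1·0+5·3 = 15 | 3·5 = 15
gcd(1,5,3) = 1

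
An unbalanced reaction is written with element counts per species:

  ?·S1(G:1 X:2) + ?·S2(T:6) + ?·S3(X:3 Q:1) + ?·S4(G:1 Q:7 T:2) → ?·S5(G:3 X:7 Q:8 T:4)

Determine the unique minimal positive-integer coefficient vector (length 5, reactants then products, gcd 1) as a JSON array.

G: 6·1+1·0+3·0+3·1 = 9 | 3·3 = 9
X: 6·2+1·0+3·3+3·0 = 21 | 3·7 = 21
Q: 6·0+1·0+3·1+3·7 = 24 | 3·8 = 24
T: 6·0+1·6+3·0+3·2 = 12 | 3·4 = 12
gcd(6,1,3,3,3) = 1

Coefficients: [6, 1, 3, 3, 3]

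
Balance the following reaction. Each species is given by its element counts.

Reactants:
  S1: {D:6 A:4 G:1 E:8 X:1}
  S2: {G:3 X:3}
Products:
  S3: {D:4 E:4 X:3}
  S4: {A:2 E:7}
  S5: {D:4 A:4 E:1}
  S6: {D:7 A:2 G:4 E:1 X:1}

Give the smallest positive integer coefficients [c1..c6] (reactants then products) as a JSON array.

D: 5·6+1·0 = 30 | 2·4+4·0+2·4+2·7 = 30
A: 5·4+1·0 = 20 | 2·0+4·2+2·4+2·2 = 20
G: 5·1+1·3 = 8 | 2·0+4·0+2·0+2·4 = 8
E: 5·8+1·0 = 40 | 2·4+4·7+2·1+2·1 = 40
X: 5·1+1·3 = 8 | 2·3+4·0+2·0+2·1 = 8
gcd(5,1,2,4,2,2) = 1

Coefficients: [5, 1, 2, 4, 2, 2]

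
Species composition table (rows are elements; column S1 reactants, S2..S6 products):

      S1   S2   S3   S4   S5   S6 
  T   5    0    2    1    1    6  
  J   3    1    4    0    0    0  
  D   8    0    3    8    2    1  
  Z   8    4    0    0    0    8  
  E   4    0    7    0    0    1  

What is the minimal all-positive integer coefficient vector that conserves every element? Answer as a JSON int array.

Coefficients: [6, 6, 3, 4, 2, 3]

T: 6·5 = 30 | 6·0+3·2+4·1+2·1+3·6 = 30
J: 6·3 = 18 | 6·1+3·4+4·0+2·0+3·0 = 18
D: 6·8 = 48 | 6·0+3·3+4·8+2·2+3·1 = 48
Z: 6·8 = 48 | 6·4+3·0+4·0+2·0+3·8 = 48
E: 6·4 = 24 | 6·0+3·7+4·0+2·0+3·1 = 24
gcd(6,6,3,4,2,3) = 1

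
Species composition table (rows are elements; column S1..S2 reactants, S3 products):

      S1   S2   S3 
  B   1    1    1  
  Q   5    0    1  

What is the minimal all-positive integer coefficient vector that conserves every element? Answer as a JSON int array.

B: 1·1+4·1 = 5 | 5·1 = 5
Q: 1·5+4·0 = 5 | 5·1 = 5
gcd(1,4,5) = 1

Coefficients: [1, 4, 5]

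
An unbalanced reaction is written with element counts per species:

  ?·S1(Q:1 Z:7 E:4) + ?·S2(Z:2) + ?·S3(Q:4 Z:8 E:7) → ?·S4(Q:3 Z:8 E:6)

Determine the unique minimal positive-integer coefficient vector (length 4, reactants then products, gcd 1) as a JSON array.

Coefficients: [2, 1, 4, 6]

Q: 2·1+1·0+4·4 = 18 | 6·3 = 18
Z: 2·7+1·2+4·8 = 48 | 6·8 = 48
E: 2·4+1·0+4·7 = 36 | 6·6 = 36
gcd(2,1,4,6) = 1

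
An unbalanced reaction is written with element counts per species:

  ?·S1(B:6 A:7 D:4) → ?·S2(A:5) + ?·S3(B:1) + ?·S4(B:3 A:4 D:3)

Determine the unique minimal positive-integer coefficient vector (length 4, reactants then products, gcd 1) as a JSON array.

B: 3·6 = 18 | 1·0+6·1+4·3 = 18
A: 3·7 = 21 | 1·5+6·0+4·4 = 21
D: 3·4 = 12 | 1·0+6·0+4·3 = 12
gcd(3,1,6,4) = 1

Coefficients: [3, 1, 6, 4]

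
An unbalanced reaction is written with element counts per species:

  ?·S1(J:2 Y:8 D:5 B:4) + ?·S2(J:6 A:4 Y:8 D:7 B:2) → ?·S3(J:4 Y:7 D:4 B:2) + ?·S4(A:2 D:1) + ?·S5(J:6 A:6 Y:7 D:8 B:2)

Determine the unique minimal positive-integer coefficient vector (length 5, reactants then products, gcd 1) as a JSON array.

Coefficients: [1, 6, 5, 3, 3]

J: 1·2+6·6 = 38 | 5·4+3·0+3·6 = 38
A: 1·0+6·4 = 24 | 5·0+3·2+3·6 = 24
Y: 1·8+6·8 = 56 | 5·7+3·0+3·7 = 56
D: 1·5+6·7 = 47 | 5·4+3·1+3·8 = 47
B: 1·4+6·2 = 16 | 5·2+3·0+3·2 = 16
gcd(1,6,5,3,3) = 1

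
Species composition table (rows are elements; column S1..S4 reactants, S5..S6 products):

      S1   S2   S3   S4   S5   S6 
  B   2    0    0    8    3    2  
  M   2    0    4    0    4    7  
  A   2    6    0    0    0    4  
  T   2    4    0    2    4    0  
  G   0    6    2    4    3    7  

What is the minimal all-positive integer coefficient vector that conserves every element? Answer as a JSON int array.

Coefficients: [1, 1, 5, 1, 2, 2]

B: 1·2+1·0+5·0+1·8 = 10 | 2·3+2·2 = 10
M: 1·2+1·0+5·4+1·0 = 22 | 2·4+2·7 = 22
A: 1·2+1·6+5·0+1·0 = 8 | 2·0+2·4 = 8
T: 1·2+1·4+5·0+1·2 = 8 | 2·4+2·0 = 8
G: 1·0+1·6+5·2+1·4 = 20 | 2·3+2·7 = 20
gcd(1,1,5,1,2,2) = 1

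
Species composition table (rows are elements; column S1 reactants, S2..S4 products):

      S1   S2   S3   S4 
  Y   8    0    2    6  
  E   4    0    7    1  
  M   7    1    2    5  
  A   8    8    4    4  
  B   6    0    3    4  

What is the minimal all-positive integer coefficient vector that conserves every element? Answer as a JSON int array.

Coefficients: [5, 1, 2, 6]

Y: 5·8 = 40 | 1·0+2·2+6·6 = 40
E: 5·4 = 20 | 1·0+2·7+6·1 = 20
M: 5·7 = 35 | 1·1+2·2+6·5 = 35
A: 5·8 = 40 | 1·8+2·4+6·4 = 40
B: 5·6 = 30 | 1·0+2·3+6·4 = 30
gcd(5,1,2,6) = 1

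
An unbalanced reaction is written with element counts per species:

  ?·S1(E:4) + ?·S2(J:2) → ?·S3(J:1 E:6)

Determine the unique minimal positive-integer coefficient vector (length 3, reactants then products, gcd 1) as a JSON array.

Coefficients: [3, 1, 2]

J: 3·0+1·2 = 2 | 2·1 = 2
E: 3·4+1·0 = 12 | 2·6 = 12
gcd(3,1,2) = 1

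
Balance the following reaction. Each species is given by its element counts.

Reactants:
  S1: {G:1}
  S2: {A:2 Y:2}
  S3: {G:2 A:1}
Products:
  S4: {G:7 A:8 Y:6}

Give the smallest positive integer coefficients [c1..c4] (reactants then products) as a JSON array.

Coefficients: [3, 3, 2, 1]

G: 3·1+3·0+2·2 = 7 | 1·7 = 7
A: 3·0+3·2+2·1 = 8 | 1·8 = 8
Y: 3·0+3·2+2·0 = 6 | 1·6 = 6
gcd(3,3,2,1) = 1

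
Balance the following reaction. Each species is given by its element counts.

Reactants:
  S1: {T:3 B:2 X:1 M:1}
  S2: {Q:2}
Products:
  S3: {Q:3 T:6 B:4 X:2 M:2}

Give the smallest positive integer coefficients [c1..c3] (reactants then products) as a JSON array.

Q: 4·0+3·2 = 6 | 2·3 = 6
T: 4·3+3·0 = 12 | 2·6 = 12
B: 4·2+3·0 = 8 | 2·4 = 8
X: 4·1+3·0 = 4 | 2·2 = 4
M: 4·1+3·0 = 4 | 2·2 = 4
gcd(4,3,2) = 1

Coefficients: [4, 3, 2]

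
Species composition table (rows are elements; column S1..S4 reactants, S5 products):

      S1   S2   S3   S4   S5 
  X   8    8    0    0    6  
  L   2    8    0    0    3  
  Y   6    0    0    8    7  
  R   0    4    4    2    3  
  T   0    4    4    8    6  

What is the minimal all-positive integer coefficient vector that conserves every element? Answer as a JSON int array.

X: 2·8+1·8+1·0+2·0 = 24 | 4·6 = 24
L: 2·2+1·8+1·0+2·0 = 12 | 4·3 = 12
Y: 2·6+1·0+1·0+2·8 = 28 | 4·7 = 28
R: 2·0+1·4+1·4+2·2 = 12 | 4·3 = 12
T: 2·0+1·4+1·4+2·8 = 24 | 4·6 = 24
gcd(2,1,1,2,4) = 1

Coefficients: [2, 1, 1, 2, 4]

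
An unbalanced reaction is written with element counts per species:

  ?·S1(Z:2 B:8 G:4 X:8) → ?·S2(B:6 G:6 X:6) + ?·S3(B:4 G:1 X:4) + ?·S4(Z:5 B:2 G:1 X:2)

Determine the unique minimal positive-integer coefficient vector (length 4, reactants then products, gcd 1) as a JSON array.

Z: 5·2 = 10 | 2·0+6·0+2·5 = 10
B: 5·8 = 40 | 2·6+6·4+2·2 = 40
G: 5·4 = 20 | 2·6+6·1+2·1 = 20
X: 5·8 = 40 | 2·6+6·4+2·2 = 40
gcd(5,2,6,2) = 1

Coefficients: [5, 2, 6, 2]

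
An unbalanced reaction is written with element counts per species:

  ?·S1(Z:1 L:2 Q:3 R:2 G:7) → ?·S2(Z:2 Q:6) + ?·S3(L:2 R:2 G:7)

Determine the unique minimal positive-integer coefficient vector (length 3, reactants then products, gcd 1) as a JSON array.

Z: 2·1 = 2 | 1·2+2·0 = 2
L: 2·2 = 4 | 1·0+2·2 = 4
Q: 2·3 = 6 | 1·6+2·0 = 6
R: 2·2 = 4 | 1·0+2·2 = 4
G: 2·7 = 14 | 1·0+2·7 = 14
gcd(2,1,2) = 1

Coefficients: [2, 1, 2]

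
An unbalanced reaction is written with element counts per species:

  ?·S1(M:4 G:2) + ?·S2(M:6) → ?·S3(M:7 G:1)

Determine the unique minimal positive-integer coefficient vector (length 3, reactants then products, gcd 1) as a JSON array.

Coefficients: [3, 5, 6]

M: 3·4+5·6 = 42 | 6·7 = 42
G: 3·2+5·0 = 6 | 6·1 = 6
gcd(3,5,6) = 1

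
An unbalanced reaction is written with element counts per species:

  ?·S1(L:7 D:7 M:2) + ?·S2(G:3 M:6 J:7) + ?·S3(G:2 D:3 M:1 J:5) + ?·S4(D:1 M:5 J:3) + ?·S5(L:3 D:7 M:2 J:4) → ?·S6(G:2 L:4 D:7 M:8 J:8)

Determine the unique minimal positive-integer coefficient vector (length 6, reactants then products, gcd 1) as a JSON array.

G: 3·0+2·3+3·2+5·0+1·0 = 12 | 6·2 = 12
L: 3·7+2·0+3·0+5·0+1·3 = 24 | 6·4 = 24
D: 3·7+2·0+3·3+5·1+1·7 = 42 | 6·7 = 42
M: 3·2+2·6+3·1+5·5+1·2 = 48 | 6·8 = 48
J: 3·0+2·7+3·5+5·3+1·4 = 48 | 6·8 = 48
gcd(3,2,3,5,1,6) = 1

Coefficients: [3, 2, 3, 5, 1, 6]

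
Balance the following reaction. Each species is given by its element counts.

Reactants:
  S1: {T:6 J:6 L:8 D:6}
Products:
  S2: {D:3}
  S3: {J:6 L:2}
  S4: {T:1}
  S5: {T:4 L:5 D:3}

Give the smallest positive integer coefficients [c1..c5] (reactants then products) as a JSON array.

Coefficients: [5, 4, 5, 6, 6]

T: 5·6 = 30 | 4·0+5·0+6·1+6·4 = 30
J: 5·6 = 30 | 4·0+5·6+6·0+6·0 = 30
L: 5·8 = 40 | 4·0+5·2+6·0+6·5 = 40
D: 5·6 = 30 | 4·3+5·0+6·0+6·3 = 30
gcd(5,4,5,6,6) = 1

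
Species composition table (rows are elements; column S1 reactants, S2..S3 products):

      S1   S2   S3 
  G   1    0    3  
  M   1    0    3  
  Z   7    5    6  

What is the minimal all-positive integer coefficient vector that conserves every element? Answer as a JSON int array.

Coefficients: [3, 3, 1]

G: 3·1 = 3 | 3·0+1·3 = 3
M: 3·1 = 3 | 3·0+1·3 = 3
Z: 3·7 = 21 | 3·5+1·6 = 21
gcd(3,3,1) = 1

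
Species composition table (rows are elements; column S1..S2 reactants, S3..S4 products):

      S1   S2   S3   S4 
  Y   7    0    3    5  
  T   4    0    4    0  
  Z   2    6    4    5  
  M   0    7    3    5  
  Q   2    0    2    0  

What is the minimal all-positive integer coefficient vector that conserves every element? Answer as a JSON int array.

Coefficients: [5, 5, 5, 4]

Y: 5·7+5·0 = 35 | 5·3+4·5 = 35
T: 5·4+5·0 = 20 | 5·4+4·0 = 20
Z: 5·2+5·6 = 40 | 5·4+4·5 = 40
M: 5·0+5·7 = 35 | 5·3+4·5 = 35
Q: 5·2+5·0 = 10 | 5·2+4·0 = 10
gcd(5,5,5,4) = 1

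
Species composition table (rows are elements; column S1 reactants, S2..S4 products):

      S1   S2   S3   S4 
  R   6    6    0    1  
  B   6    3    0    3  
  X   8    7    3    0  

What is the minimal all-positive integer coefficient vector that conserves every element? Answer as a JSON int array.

Coefficients: [5, 4, 4, 6]

R: 5·6 = 30 | 4·6+4·0+6·1 = 30
B: 5·6 = 30 | 4·3+4·0+6·3 = 30
X: 5·8 = 40 | 4·7+4·3+6·0 = 40
gcd(5,4,4,6) = 1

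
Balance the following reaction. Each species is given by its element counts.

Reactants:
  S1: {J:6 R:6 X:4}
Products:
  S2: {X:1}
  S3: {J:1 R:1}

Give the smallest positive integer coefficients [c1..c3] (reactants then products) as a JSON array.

Coefficients: [1, 4, 6]

J: 1·6 = 6 | 4·0+6·1 = 6
R: 1·6 = 6 | 4·0+6·1 = 6
X: 1·4 = 4 | 4·1+6·0 = 4
gcd(1,4,6) = 1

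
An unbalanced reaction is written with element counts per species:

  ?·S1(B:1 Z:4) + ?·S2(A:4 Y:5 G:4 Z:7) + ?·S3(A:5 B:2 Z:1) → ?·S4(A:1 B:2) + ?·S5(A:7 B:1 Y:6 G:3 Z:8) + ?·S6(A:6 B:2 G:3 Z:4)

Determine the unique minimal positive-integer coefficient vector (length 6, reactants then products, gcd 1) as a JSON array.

Coefficients: [1, 6, 6, 1, 5, 3]

A: 1·0+6·4+6·5 = 54 | 1·1+5·7+3·6 = 54
B: 1·1+6·0+6·2 = 13 | 1·2+5·1+3·2 = 13
Y: 1·0+6·5+6·0 = 30 | 1·0+5·6+3·0 = 30
G: 1·0+6·4+6·0 = 24 | 1·0+5·3+3·3 = 24
Z: 1·4+6·7+6·1 = 52 | 1·0+5·8+3·4 = 52
gcd(1,6,6,1,5,3) = 1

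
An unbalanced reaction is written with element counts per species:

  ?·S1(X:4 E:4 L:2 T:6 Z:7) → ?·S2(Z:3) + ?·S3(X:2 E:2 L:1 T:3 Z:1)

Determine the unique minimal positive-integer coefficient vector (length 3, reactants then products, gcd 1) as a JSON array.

Coefficients: [3, 5, 6]

X: 3·4 = 12 | 5·0+6·2 = 12
E: 3·4 = 12 | 5·0+6·2 = 12
L: 3·2 = 6 | 5·0+6·1 = 6
T: 3·6 = 18 | 5·0+6·3 = 18
Z: 3·7 = 21 | 5·3+6·1 = 21
gcd(3,5,6) = 1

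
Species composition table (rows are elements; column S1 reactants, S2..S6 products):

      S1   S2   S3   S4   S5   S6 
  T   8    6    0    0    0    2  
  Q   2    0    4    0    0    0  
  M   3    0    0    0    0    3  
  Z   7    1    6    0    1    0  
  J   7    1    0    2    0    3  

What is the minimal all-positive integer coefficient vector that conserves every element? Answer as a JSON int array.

T: 2·8 = 16 | 2·6+1·0+3·0+6·0+2·2 = 16
Q: 2·2 = 4 | 2·0+1·4+3·0+6·0+2·0 = 4
M: 2·3 = 6 | 2·0+1·0+3·0+6·0+2·3 = 6
Z: 2·7 = 14 | 2·1+1·6+3·0+6·1+2·0 = 14
J: 2·7 = 14 | 2·1+1·0+3·2+6·0+2·3 = 14
gcd(2,2,1,3,6,2) = 1

Coefficients: [2, 2, 1, 3, 6, 2]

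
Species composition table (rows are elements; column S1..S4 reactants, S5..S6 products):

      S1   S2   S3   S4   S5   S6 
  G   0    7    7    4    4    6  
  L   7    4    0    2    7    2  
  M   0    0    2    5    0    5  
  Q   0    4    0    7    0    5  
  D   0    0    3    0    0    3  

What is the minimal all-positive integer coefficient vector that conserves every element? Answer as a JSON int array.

G: 6·0+1·7+5·7+3·4 = 54 | 6·4+5·6 = 54
L: 6·7+1·4+5·0+3·2 = 52 | 6·7+5·2 = 52
M: 6·0+1·0+5·2+3·5 = 25 | 6·0+5·5 = 25
Q: 6·0+1·4+5·0+3·7 = 25 | 6·0+5·5 = 25
D: 6·0+1·0+5·3+3·0 = 15 | 6·0+5·3 = 15
gcd(6,1,5,3,6,5) = 1

Coefficients: [6, 1, 5, 3, 6, 5]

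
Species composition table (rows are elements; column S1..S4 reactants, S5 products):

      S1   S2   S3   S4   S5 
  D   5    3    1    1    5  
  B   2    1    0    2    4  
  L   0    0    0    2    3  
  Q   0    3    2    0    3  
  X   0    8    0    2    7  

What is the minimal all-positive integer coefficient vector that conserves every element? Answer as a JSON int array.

D: 1·5+2·3+3·1+6·1 = 20 | 4·5 = 20
B: 1·2+2·1+3·0+6·2 = 16 | 4·4 = 16
L: 1·0+2·0+3·0+6·2 = 12 | 4·3 = 12
Q: 1·0+2·3+3·2+6·0 = 12 | 4·3 = 12
X: 1·0+2·8+3·0+6·2 = 28 | 4·7 = 28
gcd(1,2,3,6,4) = 1

Coefficients: [1, 2, 3, 6, 4]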